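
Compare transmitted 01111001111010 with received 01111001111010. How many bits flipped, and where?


XOR: 00000000000000

0 errors (received matches sent)


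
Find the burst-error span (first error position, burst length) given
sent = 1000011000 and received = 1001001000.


XOR: 0001010000

Burst at position 3, length 3


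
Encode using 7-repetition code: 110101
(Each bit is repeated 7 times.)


Each bit -> 7 copies

111111111111110000000111111100000001111111


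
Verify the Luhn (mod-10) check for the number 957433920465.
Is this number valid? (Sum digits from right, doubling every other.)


Luhn sum = 55
55 mod 10 = 5

Invalid (Luhn sum mod 10 = 5)


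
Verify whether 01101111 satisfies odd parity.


Number of 1s: 6

No, parity error (6 ones)


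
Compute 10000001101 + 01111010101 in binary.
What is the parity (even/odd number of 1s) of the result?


10000001101 = 1037
01111010101 = 981
Sum = 2018 = 11111100010
1s count = 7

odd parity (7 ones in 11111100010)


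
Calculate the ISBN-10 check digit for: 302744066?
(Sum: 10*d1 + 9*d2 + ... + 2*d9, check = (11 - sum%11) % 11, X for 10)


Weighted sum: 169
169 mod 11 = 4

Check digit: 7


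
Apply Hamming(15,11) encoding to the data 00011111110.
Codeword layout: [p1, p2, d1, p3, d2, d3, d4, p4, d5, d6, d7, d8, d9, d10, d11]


Parity bits: p1=0, p2=0, p3=0, p4=0

000000101111110


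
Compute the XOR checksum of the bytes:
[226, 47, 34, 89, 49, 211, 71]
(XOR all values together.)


XOR chain: 226 ^ 47 ^ 34 ^ 89 ^ 49 ^ 211 ^ 71 = 19

19


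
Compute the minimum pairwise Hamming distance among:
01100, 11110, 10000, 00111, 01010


Comparing all pairs, minimum distance: 2
Can detect 1 errors, correct 0 errors

2


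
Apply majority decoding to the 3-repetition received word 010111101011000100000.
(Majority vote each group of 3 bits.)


Groups: 010, 111, 101, 011, 000, 100, 000
Majority votes: 0111000

0111000


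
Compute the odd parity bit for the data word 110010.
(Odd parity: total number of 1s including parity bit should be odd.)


Number of 1s in data: 3
Parity bit: 0

0


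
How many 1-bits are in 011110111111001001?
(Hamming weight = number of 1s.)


Counting 1s in 011110111111001001

12


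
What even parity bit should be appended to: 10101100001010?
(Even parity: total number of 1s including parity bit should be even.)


Number of 1s in data: 6
Parity bit: 0

0


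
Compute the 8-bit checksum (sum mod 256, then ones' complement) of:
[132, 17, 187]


Sum = 336 mod 256 = 80
Complement = 175

175


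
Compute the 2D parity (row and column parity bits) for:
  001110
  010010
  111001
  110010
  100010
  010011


Row parities: 100101
Column parities: 100110

Row P: 100101, Col P: 100110, Corner: 1


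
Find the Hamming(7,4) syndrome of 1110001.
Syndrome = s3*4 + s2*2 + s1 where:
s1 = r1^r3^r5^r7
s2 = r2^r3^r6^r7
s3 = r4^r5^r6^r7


s1=1, s2=1, s3=1

Syndrome = 7 (error at position 7)


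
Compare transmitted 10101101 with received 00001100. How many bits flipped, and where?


XOR: 10100001

3 error(s) at position(s): 0, 2, 7


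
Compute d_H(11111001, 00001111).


XOR: 11110110
Count of 1s: 6

6


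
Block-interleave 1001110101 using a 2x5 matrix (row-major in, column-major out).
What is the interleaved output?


Matrix:
  10011
  10101
Read columns: 1100011011

1100011011


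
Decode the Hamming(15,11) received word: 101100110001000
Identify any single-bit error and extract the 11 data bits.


Syndrome = 5: error at position 5

Data: 11010001000 (corrected bit 5)


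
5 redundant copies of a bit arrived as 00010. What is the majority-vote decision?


Ones: 1 out of 5
Threshold: 3

0 (1/5 voted 1)


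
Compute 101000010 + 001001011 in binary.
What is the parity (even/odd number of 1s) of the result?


101000010 = 322
001001011 = 75
Sum = 397 = 110001101
1s count = 5

odd parity (5 ones in 110001101)


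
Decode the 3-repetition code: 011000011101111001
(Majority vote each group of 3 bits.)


Groups: 011, 000, 011, 101, 111, 001
Majority votes: 101110

101110


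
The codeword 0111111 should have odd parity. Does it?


Number of 1s: 6

No, parity error (6 ones)


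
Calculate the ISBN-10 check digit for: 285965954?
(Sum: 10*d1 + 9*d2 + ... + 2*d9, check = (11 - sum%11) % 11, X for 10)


Weighted sum: 315
315 mod 11 = 7

Check digit: 4


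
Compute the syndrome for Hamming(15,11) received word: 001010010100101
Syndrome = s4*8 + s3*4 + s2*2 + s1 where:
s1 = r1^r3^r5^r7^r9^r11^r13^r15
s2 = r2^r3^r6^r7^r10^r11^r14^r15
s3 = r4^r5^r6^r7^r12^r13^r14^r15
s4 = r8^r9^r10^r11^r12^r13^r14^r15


s1=0, s2=1, s3=1, s4=0

Syndrome = 6 (error at position 6)


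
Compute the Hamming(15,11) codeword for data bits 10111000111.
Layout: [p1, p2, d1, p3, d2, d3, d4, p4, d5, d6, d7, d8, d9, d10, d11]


Parity bits: p1=1, p2=1, p3=1, p4=0

111101101000111


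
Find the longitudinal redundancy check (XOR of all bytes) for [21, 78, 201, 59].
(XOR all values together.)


XOR chain: 21 ^ 78 ^ 201 ^ 59 = 169

169


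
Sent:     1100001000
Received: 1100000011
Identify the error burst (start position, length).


XOR: 0000001011

Burst at position 6, length 4


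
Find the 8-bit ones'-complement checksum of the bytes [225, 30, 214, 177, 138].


Sum = 784 mod 256 = 16
Complement = 239

239


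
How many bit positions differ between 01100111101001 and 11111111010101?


XOR: 10011000111100
Count of 1s: 7

7


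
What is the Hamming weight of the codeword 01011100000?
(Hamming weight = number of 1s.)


Counting 1s in 01011100000

4


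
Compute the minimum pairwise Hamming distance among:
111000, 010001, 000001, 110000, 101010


Comparing all pairs, minimum distance: 1
Can detect 0 errors, correct 0 errors

1


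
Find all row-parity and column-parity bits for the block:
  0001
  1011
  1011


Row parities: 111
Column parities: 0001

Row P: 111, Col P: 0001, Corner: 1


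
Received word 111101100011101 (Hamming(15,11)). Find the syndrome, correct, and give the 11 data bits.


Syndrome = 0: no error detected

Data: 10110011101 (no errors)


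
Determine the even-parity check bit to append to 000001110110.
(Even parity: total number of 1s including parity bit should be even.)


Number of 1s in data: 5
Parity bit: 1

1


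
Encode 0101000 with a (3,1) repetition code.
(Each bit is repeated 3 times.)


Each bit -> 3 copies

000111000111000000000


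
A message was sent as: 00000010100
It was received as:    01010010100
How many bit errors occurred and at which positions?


XOR: 01010000000

2 error(s) at position(s): 1, 3


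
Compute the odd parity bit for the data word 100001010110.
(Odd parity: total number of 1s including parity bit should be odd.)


Number of 1s in data: 5
Parity bit: 0

0


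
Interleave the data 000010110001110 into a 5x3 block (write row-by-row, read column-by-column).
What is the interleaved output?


Matrix:
  000
  010
  110
  001
  110
Read columns: 001010110100010

001010110100010


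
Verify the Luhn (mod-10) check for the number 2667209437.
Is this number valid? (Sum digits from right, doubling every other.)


Luhn sum = 50
50 mod 10 = 0

Valid (Luhn sum mod 10 = 0)


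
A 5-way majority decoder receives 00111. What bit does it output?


Ones: 3 out of 5
Threshold: 3

1 (3/5 voted 1)


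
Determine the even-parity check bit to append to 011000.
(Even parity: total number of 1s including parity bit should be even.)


Number of 1s in data: 2
Parity bit: 0

0


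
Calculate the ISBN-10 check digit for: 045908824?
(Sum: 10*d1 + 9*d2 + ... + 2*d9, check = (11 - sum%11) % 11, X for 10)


Weighted sum: 225
225 mod 11 = 5

Check digit: 6


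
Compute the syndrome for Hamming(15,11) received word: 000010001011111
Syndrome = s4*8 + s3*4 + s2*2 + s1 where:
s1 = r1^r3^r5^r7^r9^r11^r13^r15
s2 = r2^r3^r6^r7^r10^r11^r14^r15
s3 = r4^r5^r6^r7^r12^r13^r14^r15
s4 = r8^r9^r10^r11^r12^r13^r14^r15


s1=1, s2=1, s3=1, s4=0

Syndrome = 7 (error at position 7)


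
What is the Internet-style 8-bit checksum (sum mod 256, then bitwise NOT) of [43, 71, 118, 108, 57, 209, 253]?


Sum = 859 mod 256 = 91
Complement = 164

164


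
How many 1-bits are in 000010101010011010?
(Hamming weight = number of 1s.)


Counting 1s in 000010101010011010

7


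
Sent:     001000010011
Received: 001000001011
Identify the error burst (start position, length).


XOR: 000000011000

Burst at position 7, length 2


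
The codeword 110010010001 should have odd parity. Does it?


Number of 1s: 5

Yes, parity is correct (5 ones)


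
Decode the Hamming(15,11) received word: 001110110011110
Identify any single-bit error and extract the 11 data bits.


Syndrome = 9: error at position 9

Data: 11011011110 (corrected bit 9)


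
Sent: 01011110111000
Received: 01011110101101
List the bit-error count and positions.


XOR: 00000000010101

3 error(s) at position(s): 9, 11, 13


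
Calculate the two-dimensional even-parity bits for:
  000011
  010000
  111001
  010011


Row parities: 0101
Column parities: 111001

Row P: 0101, Col P: 111001, Corner: 0


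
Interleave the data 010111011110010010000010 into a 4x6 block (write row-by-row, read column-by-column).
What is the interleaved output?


Matrix:
  010111
  011110
  010010
  000010
Read columns: 000011100100110011111000

000011100100110011111000


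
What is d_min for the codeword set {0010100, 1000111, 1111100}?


Comparing all pairs, minimum distance: 3
Can detect 2 errors, correct 1 errors

3


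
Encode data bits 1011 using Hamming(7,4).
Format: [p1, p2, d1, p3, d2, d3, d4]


Parity bits: p1=0, p2=1, p3=0

0110011


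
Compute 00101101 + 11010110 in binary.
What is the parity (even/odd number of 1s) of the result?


00101101 = 45
11010110 = 214
Sum = 259 = 100000011
1s count = 3

odd parity (3 ones in 100000011)


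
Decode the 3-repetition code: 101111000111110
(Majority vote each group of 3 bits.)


Groups: 101, 111, 000, 111, 110
Majority votes: 11011

11011


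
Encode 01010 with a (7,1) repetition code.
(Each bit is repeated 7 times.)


Each bit -> 7 copies

00000001111111000000011111110000000


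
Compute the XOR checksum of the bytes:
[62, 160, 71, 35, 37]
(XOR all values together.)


XOR chain: 62 ^ 160 ^ 71 ^ 35 ^ 37 = 223

223


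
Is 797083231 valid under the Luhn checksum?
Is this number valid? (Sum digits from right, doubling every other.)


Luhn sum = 46
46 mod 10 = 6

Invalid (Luhn sum mod 10 = 6)


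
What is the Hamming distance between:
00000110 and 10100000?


XOR: 10100110
Count of 1s: 4

4


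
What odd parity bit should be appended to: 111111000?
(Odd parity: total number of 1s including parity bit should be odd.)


Number of 1s in data: 6
Parity bit: 1

1


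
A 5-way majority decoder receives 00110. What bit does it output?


Ones: 2 out of 5
Threshold: 3

0 (2/5 voted 1)


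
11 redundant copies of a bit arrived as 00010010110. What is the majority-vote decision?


Ones: 4 out of 11
Threshold: 6

0 (4/11 voted 1)


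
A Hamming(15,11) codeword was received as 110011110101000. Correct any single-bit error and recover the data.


Syndrome = 9: error at position 9

Data: 01111101000 (corrected bit 9)


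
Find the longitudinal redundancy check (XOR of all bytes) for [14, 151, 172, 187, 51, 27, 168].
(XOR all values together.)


XOR chain: 14 ^ 151 ^ 172 ^ 187 ^ 51 ^ 27 ^ 168 = 14

14


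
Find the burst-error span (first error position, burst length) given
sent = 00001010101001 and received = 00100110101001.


XOR: 00101100000000

Burst at position 2, length 4


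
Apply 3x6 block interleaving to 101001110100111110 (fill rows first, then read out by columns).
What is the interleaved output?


Matrix:
  101001
  110100
  111110
Read columns: 111011101011001100

111011101011001100


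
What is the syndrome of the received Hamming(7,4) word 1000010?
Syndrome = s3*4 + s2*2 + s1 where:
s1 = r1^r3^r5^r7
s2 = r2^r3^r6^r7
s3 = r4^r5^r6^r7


s1=1, s2=1, s3=1

Syndrome = 7 (error at position 7)


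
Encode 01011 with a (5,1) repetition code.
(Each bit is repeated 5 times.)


Each bit -> 5 copies

0000011111000001111111111


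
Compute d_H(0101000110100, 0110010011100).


XOR: 0011010101000
Count of 1s: 5

5


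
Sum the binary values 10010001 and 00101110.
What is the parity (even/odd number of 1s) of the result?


10010001 = 145
00101110 = 46
Sum = 191 = 10111111
1s count = 7

odd parity (7 ones in 10111111)


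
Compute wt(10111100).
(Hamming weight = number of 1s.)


Counting 1s in 10111100

5


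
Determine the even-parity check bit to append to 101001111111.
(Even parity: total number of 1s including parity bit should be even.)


Number of 1s in data: 9
Parity bit: 1

1


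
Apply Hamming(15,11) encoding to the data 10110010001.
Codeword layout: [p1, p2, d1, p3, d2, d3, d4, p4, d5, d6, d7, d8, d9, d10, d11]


Parity bits: p1=0, p2=1, p3=1, p4=0

011101100010001


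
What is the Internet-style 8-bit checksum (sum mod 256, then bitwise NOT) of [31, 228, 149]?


Sum = 408 mod 256 = 152
Complement = 103

103


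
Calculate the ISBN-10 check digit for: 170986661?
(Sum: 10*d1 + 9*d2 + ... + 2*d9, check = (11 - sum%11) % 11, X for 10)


Weighted sum: 258
258 mod 11 = 5

Check digit: 6


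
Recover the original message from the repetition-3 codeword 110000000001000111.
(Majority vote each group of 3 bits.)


Groups: 110, 000, 000, 001, 000, 111
Majority votes: 100001

100001


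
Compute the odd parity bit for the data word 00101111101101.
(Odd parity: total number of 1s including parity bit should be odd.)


Number of 1s in data: 9
Parity bit: 0

0


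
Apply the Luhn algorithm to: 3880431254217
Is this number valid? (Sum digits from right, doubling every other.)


Luhn sum = 57
57 mod 10 = 7

Invalid (Luhn sum mod 10 = 7)


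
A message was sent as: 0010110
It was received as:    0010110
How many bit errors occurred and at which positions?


XOR: 0000000

0 errors (received matches sent)


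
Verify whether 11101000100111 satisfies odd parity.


Number of 1s: 8

No, parity error (8 ones)


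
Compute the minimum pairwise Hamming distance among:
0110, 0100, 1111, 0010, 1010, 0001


Comparing all pairs, minimum distance: 1
Can detect 0 errors, correct 0 errors

1


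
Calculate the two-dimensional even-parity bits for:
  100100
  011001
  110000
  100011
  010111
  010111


Row parities: 010100
Column parities: 101110

Row P: 010100, Col P: 101110, Corner: 0


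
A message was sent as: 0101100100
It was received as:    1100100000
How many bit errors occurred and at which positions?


XOR: 1001000100

3 error(s) at position(s): 0, 3, 7


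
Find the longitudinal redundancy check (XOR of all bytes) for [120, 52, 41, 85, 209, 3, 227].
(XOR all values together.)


XOR chain: 120 ^ 52 ^ 41 ^ 85 ^ 209 ^ 3 ^ 227 = 1

1


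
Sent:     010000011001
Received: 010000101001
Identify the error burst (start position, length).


XOR: 000000110000

Burst at position 6, length 2


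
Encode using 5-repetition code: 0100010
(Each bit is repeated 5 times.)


Each bit -> 5 copies

00000111110000000000000001111100000


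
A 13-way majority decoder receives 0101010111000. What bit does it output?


Ones: 6 out of 13
Threshold: 7

0 (6/13 voted 1)


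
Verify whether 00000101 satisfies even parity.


Number of 1s: 2

Yes, parity is correct (2 ones)


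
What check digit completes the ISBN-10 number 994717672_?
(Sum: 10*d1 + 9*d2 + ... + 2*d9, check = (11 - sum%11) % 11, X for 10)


Weighted sum: 342
342 mod 11 = 1

Check digit: X


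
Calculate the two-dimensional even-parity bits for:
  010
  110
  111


Row parities: 101
Column parities: 011

Row P: 101, Col P: 011, Corner: 0


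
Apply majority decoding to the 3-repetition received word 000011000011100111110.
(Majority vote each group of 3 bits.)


Groups: 000, 011, 000, 011, 100, 111, 110
Majority votes: 0101011

0101011


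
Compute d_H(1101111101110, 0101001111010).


XOR: 1000110010100
Count of 1s: 5

5


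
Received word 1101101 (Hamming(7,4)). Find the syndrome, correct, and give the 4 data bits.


Syndrome = 5: error at position 5

Data: 0001 (corrected bit 5)


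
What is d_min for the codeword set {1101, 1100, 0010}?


Comparing all pairs, minimum distance: 1
Can detect 0 errors, correct 0 errors

1


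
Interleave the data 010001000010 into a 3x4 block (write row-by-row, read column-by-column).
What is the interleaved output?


Matrix:
  0100
  0100
  0010
Read columns: 000110001000

000110001000


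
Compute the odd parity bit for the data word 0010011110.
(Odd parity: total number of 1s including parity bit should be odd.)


Number of 1s in data: 5
Parity bit: 0

0


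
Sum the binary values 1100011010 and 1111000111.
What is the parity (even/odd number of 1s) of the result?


1100011010 = 794
1111000111 = 967
Sum = 1761 = 11011100001
1s count = 6

even parity (6 ones in 11011100001)


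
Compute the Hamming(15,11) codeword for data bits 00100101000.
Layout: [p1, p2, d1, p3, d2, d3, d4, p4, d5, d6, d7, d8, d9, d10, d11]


Parity bits: p1=0, p2=0, p3=0, p4=0

000001000101000


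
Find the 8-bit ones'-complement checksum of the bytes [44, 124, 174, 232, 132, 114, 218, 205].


Sum = 1243 mod 256 = 219
Complement = 36

36


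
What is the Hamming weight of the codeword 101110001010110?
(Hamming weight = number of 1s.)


Counting 1s in 101110001010110

8


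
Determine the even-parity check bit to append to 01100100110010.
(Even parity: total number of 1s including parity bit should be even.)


Number of 1s in data: 6
Parity bit: 0

0


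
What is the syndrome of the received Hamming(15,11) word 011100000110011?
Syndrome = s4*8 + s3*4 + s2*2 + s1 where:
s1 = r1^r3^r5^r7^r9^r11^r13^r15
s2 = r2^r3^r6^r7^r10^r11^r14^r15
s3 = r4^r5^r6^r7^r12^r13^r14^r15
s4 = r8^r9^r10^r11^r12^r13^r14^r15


s1=1, s2=0, s3=1, s4=0

Syndrome = 5 (error at position 5)


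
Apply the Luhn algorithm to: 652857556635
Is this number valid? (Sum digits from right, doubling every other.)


Luhn sum = 54
54 mod 10 = 4

Invalid (Luhn sum mod 10 = 4)


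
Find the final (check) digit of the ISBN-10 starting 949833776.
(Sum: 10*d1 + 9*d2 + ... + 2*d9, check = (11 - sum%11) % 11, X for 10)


Weighted sum: 348
348 mod 11 = 7

Check digit: 4


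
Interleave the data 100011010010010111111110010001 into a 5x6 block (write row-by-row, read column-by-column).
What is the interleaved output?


Matrix:
  100011
  010010
  010111
  111110
  010001
Read columns: 100100111100010001101111010101

100100111100010001101111010101


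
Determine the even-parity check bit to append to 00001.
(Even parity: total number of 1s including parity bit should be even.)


Number of 1s in data: 1
Parity bit: 1

1


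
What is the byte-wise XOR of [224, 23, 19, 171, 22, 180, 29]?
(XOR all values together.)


XOR chain: 224 ^ 23 ^ 19 ^ 171 ^ 22 ^ 180 ^ 29 = 240

240


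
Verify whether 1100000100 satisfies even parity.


Number of 1s: 3

No, parity error (3 ones)


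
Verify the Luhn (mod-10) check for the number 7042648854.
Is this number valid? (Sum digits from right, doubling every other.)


Luhn sum = 42
42 mod 10 = 2

Invalid (Luhn sum mod 10 = 2)


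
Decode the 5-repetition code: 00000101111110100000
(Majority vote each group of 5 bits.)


Groups: 00000, 10111, 11101, 00000
Majority votes: 0110

0110


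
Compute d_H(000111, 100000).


XOR: 100111
Count of 1s: 4

4


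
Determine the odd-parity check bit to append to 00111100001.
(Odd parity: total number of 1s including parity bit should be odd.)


Number of 1s in data: 5
Parity bit: 0

0


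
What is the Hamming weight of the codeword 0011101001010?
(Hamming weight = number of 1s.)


Counting 1s in 0011101001010

6


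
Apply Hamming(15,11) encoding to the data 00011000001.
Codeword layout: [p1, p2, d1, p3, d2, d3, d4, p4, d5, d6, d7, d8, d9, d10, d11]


Parity bits: p1=1, p2=0, p3=0, p4=0

100000101000001


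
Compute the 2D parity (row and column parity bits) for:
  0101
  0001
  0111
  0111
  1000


Row parities: 01111
Column parities: 1100

Row P: 01111, Col P: 1100, Corner: 0


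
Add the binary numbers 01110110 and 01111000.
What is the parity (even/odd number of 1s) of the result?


01110110 = 118
01111000 = 120
Sum = 238 = 11101110
1s count = 6

even parity (6 ones in 11101110)


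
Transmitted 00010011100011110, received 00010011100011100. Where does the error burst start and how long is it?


XOR: 00000000000000010

Burst at position 15, length 1


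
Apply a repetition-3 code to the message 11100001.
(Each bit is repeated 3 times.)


Each bit -> 3 copies

111111111000000000000111


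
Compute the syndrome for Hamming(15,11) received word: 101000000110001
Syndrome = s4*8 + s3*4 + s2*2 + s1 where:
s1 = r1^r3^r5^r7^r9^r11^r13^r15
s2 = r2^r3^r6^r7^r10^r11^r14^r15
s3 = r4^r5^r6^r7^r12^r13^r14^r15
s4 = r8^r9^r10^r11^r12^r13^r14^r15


s1=0, s2=0, s3=1, s4=1

Syndrome = 12 (error at position 12)


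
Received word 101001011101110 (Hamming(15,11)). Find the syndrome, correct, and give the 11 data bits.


Syndrome = 0: no error detected

Data: 10101101110 (no errors)


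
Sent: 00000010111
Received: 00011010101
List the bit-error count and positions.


XOR: 00011000010

3 error(s) at position(s): 3, 4, 9


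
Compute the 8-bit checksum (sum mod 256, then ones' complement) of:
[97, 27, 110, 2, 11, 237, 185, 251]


Sum = 920 mod 256 = 152
Complement = 103

103


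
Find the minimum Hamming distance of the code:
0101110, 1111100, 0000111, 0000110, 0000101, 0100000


Comparing all pairs, minimum distance: 1
Can detect 0 errors, correct 0 errors

1


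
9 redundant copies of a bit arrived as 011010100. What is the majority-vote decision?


Ones: 4 out of 9
Threshold: 5

0 (4/9 voted 1)


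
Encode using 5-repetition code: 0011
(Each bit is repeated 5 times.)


Each bit -> 5 copies

00000000001111111111


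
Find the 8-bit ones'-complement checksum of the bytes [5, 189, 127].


Sum = 321 mod 256 = 65
Complement = 190

190


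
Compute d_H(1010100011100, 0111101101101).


XOR: 1101001110001
Count of 1s: 7

7


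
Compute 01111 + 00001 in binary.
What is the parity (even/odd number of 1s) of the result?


01111 = 15
00001 = 1
Sum = 16 = 10000
1s count = 1

odd parity (1 ones in 10000)


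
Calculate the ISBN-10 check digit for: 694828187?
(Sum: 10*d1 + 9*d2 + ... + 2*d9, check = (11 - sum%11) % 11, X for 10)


Weighted sum: 323
323 mod 11 = 4

Check digit: 7


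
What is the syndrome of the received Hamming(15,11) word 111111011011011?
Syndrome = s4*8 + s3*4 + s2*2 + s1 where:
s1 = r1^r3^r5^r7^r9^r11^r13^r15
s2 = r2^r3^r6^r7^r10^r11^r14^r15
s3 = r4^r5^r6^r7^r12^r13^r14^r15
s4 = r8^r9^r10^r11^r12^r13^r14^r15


s1=0, s2=0, s3=0, s4=0

Syndrome = 0 (no error)


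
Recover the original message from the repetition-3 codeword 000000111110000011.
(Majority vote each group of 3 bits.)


Groups: 000, 000, 111, 110, 000, 011
Majority votes: 001101

001101


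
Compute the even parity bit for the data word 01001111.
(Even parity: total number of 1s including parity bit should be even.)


Number of 1s in data: 5
Parity bit: 1

1


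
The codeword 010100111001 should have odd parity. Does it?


Number of 1s: 6

No, parity error (6 ones)


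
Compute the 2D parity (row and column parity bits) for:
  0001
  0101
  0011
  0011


Row parities: 1000
Column parities: 0100

Row P: 1000, Col P: 0100, Corner: 1


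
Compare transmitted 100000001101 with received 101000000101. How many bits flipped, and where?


XOR: 001000001000

2 error(s) at position(s): 2, 8


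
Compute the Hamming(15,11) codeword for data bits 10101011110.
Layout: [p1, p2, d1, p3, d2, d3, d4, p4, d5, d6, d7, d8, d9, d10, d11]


Parity bits: p1=0, p2=0, p3=0, p4=1

001001011011110


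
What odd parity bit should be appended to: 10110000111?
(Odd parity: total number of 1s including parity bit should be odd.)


Number of 1s in data: 6
Parity bit: 1

1


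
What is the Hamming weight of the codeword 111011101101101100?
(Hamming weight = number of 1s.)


Counting 1s in 111011101101101100

12


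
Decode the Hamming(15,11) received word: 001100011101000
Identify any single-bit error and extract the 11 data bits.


Syndrome = 0: no error detected

Data: 10001101000 (no errors)


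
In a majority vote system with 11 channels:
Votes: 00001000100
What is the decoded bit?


Ones: 2 out of 11
Threshold: 6

0 (2/11 voted 1)


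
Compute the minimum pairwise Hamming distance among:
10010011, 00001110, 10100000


Comparing all pairs, minimum distance: 4
Can detect 3 errors, correct 1 errors

4


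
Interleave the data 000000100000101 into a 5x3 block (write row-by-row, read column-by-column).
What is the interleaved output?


Matrix:
  000
  000
  100
  000
  101
Read columns: 001010000000001

001010000000001


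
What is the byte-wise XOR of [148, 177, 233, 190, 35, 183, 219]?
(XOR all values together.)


XOR chain: 148 ^ 177 ^ 233 ^ 190 ^ 35 ^ 183 ^ 219 = 61

61


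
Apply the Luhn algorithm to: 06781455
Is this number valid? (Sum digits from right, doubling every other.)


Luhn sum = 31
31 mod 10 = 1

Invalid (Luhn sum mod 10 = 1)


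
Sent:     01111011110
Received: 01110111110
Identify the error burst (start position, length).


XOR: 00001100000

Burst at position 4, length 2


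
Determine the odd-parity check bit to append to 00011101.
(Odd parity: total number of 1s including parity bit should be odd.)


Number of 1s in data: 4
Parity bit: 1

1


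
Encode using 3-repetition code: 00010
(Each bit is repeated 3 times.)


Each bit -> 3 copies

000000000111000


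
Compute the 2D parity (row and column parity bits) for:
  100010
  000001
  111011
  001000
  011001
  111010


Row parities: 011110
Column parities: 110011

Row P: 011110, Col P: 110011, Corner: 0


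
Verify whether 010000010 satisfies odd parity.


Number of 1s: 2

No, parity error (2 ones)


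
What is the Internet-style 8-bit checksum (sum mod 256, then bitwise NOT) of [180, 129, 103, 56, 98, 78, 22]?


Sum = 666 mod 256 = 154
Complement = 101

101


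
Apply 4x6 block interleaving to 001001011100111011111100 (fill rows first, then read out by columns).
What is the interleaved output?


Matrix:
  001001
  011100
  111011
  111100
Read columns: 001101111111010100101010

001101111111010100101010


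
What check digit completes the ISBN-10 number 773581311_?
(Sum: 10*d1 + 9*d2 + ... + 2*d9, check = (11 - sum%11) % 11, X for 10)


Weighted sum: 262
262 mod 11 = 9

Check digit: 2


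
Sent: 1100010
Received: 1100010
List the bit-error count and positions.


XOR: 0000000

0 errors (received matches sent)


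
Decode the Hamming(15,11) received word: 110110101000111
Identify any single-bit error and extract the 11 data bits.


Syndrome = 0: no error detected

Data: 01011000111 (no errors)


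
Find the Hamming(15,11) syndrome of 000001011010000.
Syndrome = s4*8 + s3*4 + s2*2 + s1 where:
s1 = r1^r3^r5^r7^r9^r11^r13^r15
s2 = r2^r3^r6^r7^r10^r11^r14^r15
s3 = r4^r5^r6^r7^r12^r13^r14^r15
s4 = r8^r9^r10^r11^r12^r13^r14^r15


s1=0, s2=0, s3=1, s4=1

Syndrome = 12 (error at position 12)


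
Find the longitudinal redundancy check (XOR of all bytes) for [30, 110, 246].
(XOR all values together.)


XOR chain: 30 ^ 110 ^ 246 = 134

134


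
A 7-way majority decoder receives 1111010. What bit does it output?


Ones: 5 out of 7
Threshold: 4

1 (5/7 voted 1)


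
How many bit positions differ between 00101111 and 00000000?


XOR: 00101111
Count of 1s: 5

5


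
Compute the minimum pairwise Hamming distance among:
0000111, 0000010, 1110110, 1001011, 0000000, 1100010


Comparing all pairs, minimum distance: 1
Can detect 0 errors, correct 0 errors

1


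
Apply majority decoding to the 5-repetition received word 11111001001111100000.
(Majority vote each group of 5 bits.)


Groups: 11111, 00100, 11111, 00000
Majority votes: 1010

1010


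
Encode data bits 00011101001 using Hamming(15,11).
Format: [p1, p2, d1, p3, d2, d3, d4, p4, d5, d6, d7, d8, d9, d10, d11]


Parity bits: p1=1, p2=1, p3=1, p4=0

110100101101001


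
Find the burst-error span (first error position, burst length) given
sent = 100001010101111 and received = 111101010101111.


XOR: 011100000000000

Burst at position 1, length 3


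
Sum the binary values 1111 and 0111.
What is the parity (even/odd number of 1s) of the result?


1111 = 15
0111 = 7
Sum = 22 = 10110
1s count = 3

odd parity (3 ones in 10110)


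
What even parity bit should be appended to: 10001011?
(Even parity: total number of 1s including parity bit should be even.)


Number of 1s in data: 4
Parity bit: 0

0


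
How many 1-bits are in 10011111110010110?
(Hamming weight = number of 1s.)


Counting 1s in 10011111110010110

11


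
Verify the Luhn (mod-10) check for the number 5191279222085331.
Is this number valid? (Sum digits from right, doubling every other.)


Luhn sum = 59
59 mod 10 = 9

Invalid (Luhn sum mod 10 = 9)


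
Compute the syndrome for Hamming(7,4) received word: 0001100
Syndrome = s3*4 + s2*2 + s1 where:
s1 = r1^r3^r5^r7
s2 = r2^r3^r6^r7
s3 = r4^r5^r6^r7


s1=1, s2=0, s3=0

Syndrome = 1 (error at position 1)


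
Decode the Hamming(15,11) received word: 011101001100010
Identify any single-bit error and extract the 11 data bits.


Syndrome = 14: error at position 14

Data: 10101100000 (corrected bit 14)


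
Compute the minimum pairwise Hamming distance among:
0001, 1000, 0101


Comparing all pairs, minimum distance: 1
Can detect 0 errors, correct 0 errors

1


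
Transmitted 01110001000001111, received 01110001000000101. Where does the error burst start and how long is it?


XOR: 00000000000001010

Burst at position 13, length 3


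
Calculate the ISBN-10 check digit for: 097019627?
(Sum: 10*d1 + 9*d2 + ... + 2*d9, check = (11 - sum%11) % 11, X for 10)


Weighted sum: 232
232 mod 11 = 1

Check digit: X


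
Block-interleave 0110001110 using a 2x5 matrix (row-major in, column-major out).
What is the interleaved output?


Matrix:
  01100
  01110
Read columns: 0011110100

0011110100


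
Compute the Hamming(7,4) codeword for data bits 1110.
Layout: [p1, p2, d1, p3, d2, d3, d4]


Parity bits: p1=0, p2=0, p3=0

0010110


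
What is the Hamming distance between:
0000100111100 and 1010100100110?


XOR: 1010000011010
Count of 1s: 5

5


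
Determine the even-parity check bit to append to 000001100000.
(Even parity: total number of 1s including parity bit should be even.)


Number of 1s in data: 2
Parity bit: 0

0


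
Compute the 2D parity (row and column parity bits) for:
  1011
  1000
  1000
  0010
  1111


Row parities: 11110
Column parities: 0110

Row P: 11110, Col P: 0110, Corner: 0


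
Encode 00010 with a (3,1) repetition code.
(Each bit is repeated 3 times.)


Each bit -> 3 copies

000000000111000


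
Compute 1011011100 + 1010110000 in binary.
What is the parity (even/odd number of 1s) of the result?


1011011100 = 732
1010110000 = 688
Sum = 1420 = 10110001100
1s count = 5

odd parity (5 ones in 10110001100)


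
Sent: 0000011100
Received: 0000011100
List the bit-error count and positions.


XOR: 0000000000

0 errors (received matches sent)


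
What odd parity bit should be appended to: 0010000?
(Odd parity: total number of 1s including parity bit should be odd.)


Number of 1s in data: 1
Parity bit: 0

0


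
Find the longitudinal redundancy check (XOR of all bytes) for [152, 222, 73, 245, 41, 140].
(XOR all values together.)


XOR chain: 152 ^ 222 ^ 73 ^ 245 ^ 41 ^ 140 = 95

95


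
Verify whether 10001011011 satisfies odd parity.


Number of 1s: 6

No, parity error (6 ones)


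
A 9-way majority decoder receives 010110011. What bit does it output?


Ones: 5 out of 9
Threshold: 5

1 (5/9 voted 1)


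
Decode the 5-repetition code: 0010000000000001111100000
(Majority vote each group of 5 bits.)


Groups: 00100, 00000, 00000, 11111, 00000
Majority votes: 00010

00010


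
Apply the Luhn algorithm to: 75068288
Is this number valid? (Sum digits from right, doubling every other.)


Luhn sum = 40
40 mod 10 = 0

Valid (Luhn sum mod 10 = 0)


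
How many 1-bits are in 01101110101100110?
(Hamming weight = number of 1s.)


Counting 1s in 01101110101100110

10


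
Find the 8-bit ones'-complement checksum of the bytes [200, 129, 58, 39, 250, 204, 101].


Sum = 981 mod 256 = 213
Complement = 42

42


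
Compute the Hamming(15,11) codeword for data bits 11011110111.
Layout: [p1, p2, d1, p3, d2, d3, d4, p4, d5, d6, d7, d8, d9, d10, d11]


Parity bits: p1=1, p2=0, p3=1, p4=0

101110101110111


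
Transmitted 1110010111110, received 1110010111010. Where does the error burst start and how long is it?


XOR: 0000000000100

Burst at position 10, length 1


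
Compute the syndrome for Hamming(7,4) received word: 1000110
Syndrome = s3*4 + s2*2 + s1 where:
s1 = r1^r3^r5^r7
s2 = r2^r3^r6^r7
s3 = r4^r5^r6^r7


s1=0, s2=1, s3=0

Syndrome = 2 (error at position 2)


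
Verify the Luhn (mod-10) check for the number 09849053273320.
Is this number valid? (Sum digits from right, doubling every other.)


Luhn sum = 57
57 mod 10 = 7

Invalid (Luhn sum mod 10 = 7)


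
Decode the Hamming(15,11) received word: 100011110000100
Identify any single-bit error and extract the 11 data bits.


Syndrome = 0: no error detected

Data: 01110000100 (no errors)


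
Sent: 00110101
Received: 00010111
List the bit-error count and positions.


XOR: 00100010

2 error(s) at position(s): 2, 6


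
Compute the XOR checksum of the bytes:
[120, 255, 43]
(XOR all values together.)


XOR chain: 120 ^ 255 ^ 43 = 172

172


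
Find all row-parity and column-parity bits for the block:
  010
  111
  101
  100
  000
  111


Row parities: 110101
Column parities: 011

Row P: 110101, Col P: 011, Corner: 0


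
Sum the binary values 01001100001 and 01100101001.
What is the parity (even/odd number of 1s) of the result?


01001100001 = 609
01100101001 = 809
Sum = 1418 = 10110001010
1s count = 5

odd parity (5 ones in 10110001010)


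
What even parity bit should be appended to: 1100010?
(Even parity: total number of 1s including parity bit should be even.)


Number of 1s in data: 3
Parity bit: 1

1


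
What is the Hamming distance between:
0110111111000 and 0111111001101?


XOR: 0001000110101
Count of 1s: 5

5


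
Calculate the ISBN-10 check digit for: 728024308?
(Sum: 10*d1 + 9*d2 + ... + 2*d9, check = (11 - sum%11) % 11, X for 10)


Weighted sum: 212
212 mod 11 = 3

Check digit: 8


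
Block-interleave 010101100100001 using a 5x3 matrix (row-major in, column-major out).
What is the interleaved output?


Matrix:
  010
  101
  100
  100
  001
Read columns: 011101000001001

011101000001001


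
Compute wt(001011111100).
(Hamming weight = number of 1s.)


Counting 1s in 001011111100

7


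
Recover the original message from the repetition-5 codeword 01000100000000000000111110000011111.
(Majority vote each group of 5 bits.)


Groups: 01000, 10000, 00000, 00000, 11111, 00000, 11111
Majority votes: 0000101

0000101


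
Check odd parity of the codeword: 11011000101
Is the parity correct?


Number of 1s: 6

No, parity error (6 ones)


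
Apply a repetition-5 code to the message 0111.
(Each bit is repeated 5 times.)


Each bit -> 5 copies

00000111111111111111


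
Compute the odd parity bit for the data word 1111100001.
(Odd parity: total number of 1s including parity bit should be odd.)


Number of 1s in data: 6
Parity bit: 1

1


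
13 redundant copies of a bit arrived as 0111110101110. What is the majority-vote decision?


Ones: 9 out of 13
Threshold: 7

1 (9/13 voted 1)


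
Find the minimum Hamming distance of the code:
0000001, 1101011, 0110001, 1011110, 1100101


Comparing all pairs, minimum distance: 2
Can detect 1 errors, correct 0 errors

2


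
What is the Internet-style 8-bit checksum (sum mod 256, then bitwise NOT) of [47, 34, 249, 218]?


Sum = 548 mod 256 = 36
Complement = 219

219


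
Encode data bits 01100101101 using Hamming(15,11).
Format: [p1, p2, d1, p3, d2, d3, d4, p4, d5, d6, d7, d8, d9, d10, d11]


Parity bits: p1=1, p2=1, p3=1, p4=0

110111000101101


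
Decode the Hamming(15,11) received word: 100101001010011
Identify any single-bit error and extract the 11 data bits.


Syndrome = 0: no error detected

Data: 00101010011 (no errors)


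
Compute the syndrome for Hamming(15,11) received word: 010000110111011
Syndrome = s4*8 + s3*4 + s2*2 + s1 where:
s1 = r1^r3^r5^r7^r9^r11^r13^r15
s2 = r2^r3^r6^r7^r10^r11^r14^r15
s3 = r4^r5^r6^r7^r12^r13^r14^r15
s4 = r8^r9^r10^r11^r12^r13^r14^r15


s1=1, s2=0, s3=0, s4=0

Syndrome = 1 (error at position 1)


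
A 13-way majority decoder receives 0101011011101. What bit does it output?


Ones: 8 out of 13
Threshold: 7

1 (8/13 voted 1)


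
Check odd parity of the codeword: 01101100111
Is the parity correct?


Number of 1s: 7

Yes, parity is correct (7 ones)


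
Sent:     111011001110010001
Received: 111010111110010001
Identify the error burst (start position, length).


XOR: 000001110000000000

Burst at position 5, length 3


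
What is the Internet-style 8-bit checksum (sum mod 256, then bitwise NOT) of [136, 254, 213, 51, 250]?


Sum = 904 mod 256 = 136
Complement = 119

119


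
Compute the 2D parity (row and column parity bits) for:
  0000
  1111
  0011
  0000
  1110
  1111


Row parities: 000010
Column parities: 1101

Row P: 000010, Col P: 1101, Corner: 1


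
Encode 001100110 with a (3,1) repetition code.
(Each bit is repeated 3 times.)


Each bit -> 3 copies

000000111111000000111111000


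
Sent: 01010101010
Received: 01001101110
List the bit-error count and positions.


XOR: 00011000100

3 error(s) at position(s): 3, 4, 8


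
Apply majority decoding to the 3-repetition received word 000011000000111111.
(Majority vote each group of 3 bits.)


Groups: 000, 011, 000, 000, 111, 111
Majority votes: 010011

010011


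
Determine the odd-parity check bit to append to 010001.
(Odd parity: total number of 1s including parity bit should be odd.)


Number of 1s in data: 2
Parity bit: 1

1


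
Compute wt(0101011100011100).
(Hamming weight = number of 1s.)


Counting 1s in 0101011100011100

8


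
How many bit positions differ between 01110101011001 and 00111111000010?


XOR: 01001010011011
Count of 1s: 7

7


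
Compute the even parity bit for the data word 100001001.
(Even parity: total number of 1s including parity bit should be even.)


Number of 1s in data: 3
Parity bit: 1

1


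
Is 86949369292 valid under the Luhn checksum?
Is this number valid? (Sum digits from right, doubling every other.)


Luhn sum = 71
71 mod 10 = 1

Invalid (Luhn sum mod 10 = 1)


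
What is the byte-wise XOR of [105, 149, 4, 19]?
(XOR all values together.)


XOR chain: 105 ^ 149 ^ 4 ^ 19 = 235

235
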